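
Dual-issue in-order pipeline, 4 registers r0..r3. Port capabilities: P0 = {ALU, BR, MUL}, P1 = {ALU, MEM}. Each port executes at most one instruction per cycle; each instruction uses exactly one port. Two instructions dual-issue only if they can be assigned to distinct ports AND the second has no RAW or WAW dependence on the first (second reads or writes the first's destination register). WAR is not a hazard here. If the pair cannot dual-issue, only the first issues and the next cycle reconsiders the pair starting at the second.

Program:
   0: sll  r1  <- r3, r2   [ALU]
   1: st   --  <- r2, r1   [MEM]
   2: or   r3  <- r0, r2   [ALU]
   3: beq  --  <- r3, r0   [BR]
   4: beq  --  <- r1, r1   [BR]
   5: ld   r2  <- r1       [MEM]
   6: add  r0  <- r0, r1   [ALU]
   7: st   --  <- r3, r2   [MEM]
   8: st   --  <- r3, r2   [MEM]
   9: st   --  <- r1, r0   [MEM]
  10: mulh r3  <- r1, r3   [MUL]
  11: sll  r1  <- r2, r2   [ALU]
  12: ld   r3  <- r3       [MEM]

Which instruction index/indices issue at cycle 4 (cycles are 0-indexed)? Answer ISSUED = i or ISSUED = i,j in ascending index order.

ISSUED = 6,7

c0: i0 sll  RAW r1
c1: i1/i2 st+or  dual
c2: i3 beq  no-port BR/BR
c3: i4/i5 beq+ld  dual
c4: i6/i7 add+st  dual
c5: i8 st  no-port MEM/MEM
c6: i9/i10 st+mulh  dual
c7: i11/i12 sll+ld  dual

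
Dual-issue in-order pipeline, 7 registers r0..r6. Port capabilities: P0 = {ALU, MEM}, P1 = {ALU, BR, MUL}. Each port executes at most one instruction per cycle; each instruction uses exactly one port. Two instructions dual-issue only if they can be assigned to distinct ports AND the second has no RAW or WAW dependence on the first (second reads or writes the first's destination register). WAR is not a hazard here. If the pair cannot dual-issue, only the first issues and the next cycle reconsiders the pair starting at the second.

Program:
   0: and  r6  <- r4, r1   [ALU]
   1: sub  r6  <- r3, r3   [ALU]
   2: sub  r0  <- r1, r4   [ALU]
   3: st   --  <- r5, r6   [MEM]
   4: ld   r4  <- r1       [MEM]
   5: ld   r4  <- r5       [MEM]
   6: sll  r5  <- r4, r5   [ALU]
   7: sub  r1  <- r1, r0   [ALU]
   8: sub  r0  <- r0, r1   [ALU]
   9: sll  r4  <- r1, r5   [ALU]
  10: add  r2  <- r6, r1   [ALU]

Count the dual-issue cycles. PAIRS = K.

0. and @i0  | WAW r6
1. sub;sub @i1,i2  | pair
2. st @i3  | no-port MEM/MEM
3. ld @i4  | no-port MEM/MEM
4. ld @i5  | RAW r4
5. sll;sub @i6,i7  | pair
6. sub;sll @i8,i9  | pair
7. add @i10  | tail

PAIRS = 3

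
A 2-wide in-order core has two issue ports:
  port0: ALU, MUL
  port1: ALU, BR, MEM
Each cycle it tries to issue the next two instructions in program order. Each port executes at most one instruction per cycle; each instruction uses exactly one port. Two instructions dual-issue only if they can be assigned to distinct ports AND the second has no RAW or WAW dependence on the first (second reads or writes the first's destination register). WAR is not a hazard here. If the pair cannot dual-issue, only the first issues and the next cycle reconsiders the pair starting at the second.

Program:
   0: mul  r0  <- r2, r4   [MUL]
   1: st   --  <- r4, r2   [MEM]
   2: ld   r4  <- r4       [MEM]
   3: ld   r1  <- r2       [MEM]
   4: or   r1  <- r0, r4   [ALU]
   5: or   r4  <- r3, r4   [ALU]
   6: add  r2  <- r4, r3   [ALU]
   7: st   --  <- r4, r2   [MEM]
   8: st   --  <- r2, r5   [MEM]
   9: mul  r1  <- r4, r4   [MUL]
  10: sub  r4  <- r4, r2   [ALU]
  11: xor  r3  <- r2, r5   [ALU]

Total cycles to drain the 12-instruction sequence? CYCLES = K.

CYCLES = 8

  cy0 -> i0&i1 (mul st) 2-wide
  cy1 -> i2 (ld) no-port MEM/MEM
  cy2 -> i3 (ld) WAW r1
  cy3 -> i4&i5 (or or) 2-wide
  cy4 -> i6 (add) RAW r2
  cy5 -> i7 (st) no-port MEM/MEM
  cy6 -> i8&i9 (st mul) 2-wide
  cy7 -> i10&i11 (sub xor) 2-wide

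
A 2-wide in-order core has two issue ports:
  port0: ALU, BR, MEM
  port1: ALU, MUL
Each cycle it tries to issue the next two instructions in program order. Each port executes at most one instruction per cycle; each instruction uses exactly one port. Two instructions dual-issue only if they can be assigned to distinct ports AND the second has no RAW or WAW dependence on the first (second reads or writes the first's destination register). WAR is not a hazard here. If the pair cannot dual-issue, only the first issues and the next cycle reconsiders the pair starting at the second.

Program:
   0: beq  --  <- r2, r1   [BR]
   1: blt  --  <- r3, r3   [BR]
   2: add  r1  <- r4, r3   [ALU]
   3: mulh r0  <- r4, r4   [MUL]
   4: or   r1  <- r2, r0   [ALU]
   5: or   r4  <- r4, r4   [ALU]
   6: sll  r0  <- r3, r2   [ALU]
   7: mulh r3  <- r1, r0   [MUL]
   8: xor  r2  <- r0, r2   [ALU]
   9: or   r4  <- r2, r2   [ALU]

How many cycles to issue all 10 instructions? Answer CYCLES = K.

#0 head=0: beq i0 no-port BR/BR
#1 head=1: blt/add i1&i2 dual
#2 head=3: mulh i3 RAW r0
#3 head=4: or/or i4&i5 dual
#4 head=6: sll i6 RAW r0
#5 head=7: mulh/xor i7&i8 dual
#6 head=9: or i9 tail

CYCLES = 7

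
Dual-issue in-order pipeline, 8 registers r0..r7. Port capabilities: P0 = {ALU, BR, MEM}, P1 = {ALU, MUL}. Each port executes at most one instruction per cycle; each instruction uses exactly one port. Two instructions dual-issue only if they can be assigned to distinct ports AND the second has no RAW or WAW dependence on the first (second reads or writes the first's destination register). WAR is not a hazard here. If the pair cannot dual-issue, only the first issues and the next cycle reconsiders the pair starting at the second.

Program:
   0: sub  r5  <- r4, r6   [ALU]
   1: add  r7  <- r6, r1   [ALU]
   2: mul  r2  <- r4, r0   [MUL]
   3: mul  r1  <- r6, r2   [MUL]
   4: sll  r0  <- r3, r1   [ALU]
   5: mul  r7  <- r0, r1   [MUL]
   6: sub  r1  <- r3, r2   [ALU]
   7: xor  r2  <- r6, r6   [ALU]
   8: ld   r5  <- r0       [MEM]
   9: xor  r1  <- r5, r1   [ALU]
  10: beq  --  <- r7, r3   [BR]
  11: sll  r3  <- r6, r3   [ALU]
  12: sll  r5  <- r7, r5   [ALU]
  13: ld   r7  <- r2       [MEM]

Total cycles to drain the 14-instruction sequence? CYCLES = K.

c0: i0,i1 sub.ALU+add.ALU  pair
c1: i2 mul.MUL  no-port MUL/MUL
c2: i3 mul.MUL  RAW r1
c3: i4 sll.ALU  RAW r0
c4: i5,i6 mul.MUL+sub.ALU  pair
c5: i7,i8 xor.ALU+ld.MEM  pair
c6: i9,i10 xor.ALU+beq.BR  pair
c7: i11,i12 sll.ALU+sll.ALU  pair
c8: i13 ld.MEM  tail

CYCLES = 9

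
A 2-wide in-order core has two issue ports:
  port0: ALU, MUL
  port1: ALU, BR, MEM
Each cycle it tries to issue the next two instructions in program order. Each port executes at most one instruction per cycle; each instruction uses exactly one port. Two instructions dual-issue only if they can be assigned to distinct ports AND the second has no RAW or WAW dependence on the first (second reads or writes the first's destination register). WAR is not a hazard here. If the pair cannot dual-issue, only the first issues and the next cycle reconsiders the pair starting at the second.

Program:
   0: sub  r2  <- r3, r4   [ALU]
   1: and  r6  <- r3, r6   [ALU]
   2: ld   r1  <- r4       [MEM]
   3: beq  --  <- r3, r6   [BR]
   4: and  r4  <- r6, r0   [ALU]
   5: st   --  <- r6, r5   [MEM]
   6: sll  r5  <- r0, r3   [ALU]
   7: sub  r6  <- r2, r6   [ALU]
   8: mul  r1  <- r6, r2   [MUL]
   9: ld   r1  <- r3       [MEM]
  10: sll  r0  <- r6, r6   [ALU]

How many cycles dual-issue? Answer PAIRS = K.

c0: i0/i1 sub;and  pair
c1: i2 ld  no-port MEM/BR
c2: i3/i4 beq;and  pair
c3: i5/i6 st;sll  pair
c4: i7 sub  RAW r6
c5: i8 mul  WAW r1
c6: i9/i10 ld;sll  pair

PAIRS = 4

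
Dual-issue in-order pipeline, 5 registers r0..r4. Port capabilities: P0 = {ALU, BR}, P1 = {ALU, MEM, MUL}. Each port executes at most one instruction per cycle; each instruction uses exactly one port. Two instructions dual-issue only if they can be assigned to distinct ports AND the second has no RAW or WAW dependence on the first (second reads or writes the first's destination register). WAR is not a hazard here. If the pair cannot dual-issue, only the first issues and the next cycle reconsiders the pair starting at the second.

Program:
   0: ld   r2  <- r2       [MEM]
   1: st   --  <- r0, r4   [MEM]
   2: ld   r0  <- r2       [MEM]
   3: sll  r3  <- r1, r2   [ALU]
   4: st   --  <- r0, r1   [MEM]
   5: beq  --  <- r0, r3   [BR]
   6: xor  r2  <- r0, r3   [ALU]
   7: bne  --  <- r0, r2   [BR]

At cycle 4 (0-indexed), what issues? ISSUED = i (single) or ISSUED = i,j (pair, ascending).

  cy0 -> i0 (ld) no-port MEM/MEM
  cy1 -> i1 (st) no-port MEM/MEM
  cy2 -> i2/i3 (ld/sll) 2-wide
  cy3 -> i4/i5 (st/beq) 2-wide
  cy4 -> i6 (xor) RAW r2
  cy5 -> i7 (bne) tail

ISSUED = 6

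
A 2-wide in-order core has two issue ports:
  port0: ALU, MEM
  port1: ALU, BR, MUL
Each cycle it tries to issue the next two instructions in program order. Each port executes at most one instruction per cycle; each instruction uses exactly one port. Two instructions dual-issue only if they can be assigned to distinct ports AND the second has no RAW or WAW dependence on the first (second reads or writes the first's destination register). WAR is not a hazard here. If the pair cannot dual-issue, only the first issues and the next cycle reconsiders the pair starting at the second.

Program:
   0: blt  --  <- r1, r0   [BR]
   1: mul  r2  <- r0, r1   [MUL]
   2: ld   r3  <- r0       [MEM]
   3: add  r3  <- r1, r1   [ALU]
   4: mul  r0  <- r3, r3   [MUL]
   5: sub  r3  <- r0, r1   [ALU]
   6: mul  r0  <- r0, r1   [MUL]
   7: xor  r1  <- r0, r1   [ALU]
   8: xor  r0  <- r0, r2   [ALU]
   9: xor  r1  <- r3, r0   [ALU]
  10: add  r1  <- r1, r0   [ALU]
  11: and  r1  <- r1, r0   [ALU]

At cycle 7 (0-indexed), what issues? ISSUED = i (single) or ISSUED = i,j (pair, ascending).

ISSUED = 10

  cy0 -> i0 (blt) no-port BR/MUL
  cy1 -> i1/i2 (mul/ld) pair
  cy2 -> i3 (add) RAW r3
  cy3 -> i4 (mul) RAW r0
  cy4 -> i5/i6 (sub/mul) pair
  cy5 -> i7/i8 (xor/xor) pair
  cy6 -> i9 (xor) RAW+WAW r1
  cy7 -> i10 (add) RAW+WAW r1
  cy8 -> i11 (and) tail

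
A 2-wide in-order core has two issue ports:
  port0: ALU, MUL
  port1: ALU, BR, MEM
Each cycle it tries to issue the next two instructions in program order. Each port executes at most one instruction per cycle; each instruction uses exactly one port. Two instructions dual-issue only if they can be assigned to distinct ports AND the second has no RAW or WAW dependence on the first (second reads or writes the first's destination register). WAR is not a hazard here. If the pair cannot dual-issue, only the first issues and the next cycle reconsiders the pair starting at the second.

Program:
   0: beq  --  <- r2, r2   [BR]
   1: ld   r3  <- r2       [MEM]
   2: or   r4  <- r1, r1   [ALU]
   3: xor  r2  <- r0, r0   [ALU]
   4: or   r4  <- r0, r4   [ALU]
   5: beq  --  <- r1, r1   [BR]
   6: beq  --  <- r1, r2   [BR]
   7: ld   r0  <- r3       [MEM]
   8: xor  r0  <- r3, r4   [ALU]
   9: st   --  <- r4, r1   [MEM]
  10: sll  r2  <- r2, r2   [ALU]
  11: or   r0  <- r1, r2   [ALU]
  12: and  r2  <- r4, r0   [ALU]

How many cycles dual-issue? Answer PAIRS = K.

PAIRS = 3

c0: i0 beq.BR  no-port BR/MEM
c1: i1,i2 ld.MEM;or.ALU  2-wide
c2: i3,i4 xor.ALU;or.ALU  2-wide
c3: i5 beq.BR  no-port BR/BR
c4: i6 beq.BR  no-port BR/MEM
c5: i7 ld.MEM  WAW r0
c6: i8,i9 xor.ALU;st.MEM  2-wide
c7: i10 sll.ALU  RAW r2
c8: i11 or.ALU  RAW r0
c9: i12 and.ALU  tail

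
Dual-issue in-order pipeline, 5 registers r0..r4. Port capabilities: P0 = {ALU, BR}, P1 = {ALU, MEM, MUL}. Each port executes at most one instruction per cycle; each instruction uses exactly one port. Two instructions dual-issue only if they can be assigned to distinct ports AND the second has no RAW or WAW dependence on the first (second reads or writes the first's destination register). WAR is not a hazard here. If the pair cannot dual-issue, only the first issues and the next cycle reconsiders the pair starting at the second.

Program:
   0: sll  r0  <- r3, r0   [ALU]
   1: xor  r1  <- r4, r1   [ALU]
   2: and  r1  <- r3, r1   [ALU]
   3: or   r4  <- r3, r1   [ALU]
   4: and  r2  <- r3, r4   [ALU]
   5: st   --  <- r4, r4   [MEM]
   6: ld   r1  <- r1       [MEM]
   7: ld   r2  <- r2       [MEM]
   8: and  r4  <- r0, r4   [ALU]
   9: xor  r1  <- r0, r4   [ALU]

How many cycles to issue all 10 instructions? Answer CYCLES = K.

CYCLES = 7

[0] i0/i1  sll+xor  -- 2-wide
[1] i2  and  -- RAW r1
[2] i3  or  -- RAW r4
[3] i4/i5  and+st  -- 2-wide
[4] i6  ld  -- no-port MEM/MEM
[5] i7/i8  ld+and  -- 2-wide
[6] i9  xor  -- tail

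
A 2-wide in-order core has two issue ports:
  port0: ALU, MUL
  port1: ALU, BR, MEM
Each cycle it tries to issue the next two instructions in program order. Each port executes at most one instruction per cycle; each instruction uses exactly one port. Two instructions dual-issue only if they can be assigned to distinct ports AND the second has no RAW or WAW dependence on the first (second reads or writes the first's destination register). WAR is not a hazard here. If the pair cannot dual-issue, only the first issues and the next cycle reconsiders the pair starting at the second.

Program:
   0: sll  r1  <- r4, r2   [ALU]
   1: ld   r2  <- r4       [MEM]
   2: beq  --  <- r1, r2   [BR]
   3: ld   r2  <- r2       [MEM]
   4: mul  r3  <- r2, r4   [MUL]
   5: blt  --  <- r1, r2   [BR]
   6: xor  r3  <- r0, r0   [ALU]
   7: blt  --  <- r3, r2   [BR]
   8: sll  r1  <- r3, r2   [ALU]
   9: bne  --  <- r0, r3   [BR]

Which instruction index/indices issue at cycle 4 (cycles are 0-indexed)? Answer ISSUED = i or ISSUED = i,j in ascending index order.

c0: i0+i1 sll ld  pair
c1: i2 beq  no-port BR/MEM
c2: i3 ld  RAW r2
c3: i4+i5 mul blt  pair
c4: i6 xor  RAW r3
c5: i7+i8 blt sll  pair
c6: i9 bne  tail

ISSUED = 6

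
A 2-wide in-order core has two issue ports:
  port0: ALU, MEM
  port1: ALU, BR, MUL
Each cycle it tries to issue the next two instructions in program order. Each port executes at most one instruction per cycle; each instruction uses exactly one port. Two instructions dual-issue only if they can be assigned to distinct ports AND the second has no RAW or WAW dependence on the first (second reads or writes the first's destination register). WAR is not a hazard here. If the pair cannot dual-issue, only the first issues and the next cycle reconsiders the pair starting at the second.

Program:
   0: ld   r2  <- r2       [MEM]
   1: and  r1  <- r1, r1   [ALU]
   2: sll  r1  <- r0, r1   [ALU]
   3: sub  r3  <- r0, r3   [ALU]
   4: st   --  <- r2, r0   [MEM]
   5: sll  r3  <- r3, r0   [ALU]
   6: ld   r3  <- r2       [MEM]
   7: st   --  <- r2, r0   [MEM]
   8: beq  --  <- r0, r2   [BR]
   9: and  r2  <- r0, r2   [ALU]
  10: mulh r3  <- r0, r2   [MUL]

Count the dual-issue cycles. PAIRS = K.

t=0 i0/i1:ld/and ; dual
t=1 i2/i3:sll/sub ; dual
t=2 i4/i5:st/sll ; dual
t=3 i6:ld ; no-port MEM/MEM
t=4 i7/i8:st/beq ; dual
t=5 i9:and ; RAW r2
t=6 i10:mulh ; tail

PAIRS = 4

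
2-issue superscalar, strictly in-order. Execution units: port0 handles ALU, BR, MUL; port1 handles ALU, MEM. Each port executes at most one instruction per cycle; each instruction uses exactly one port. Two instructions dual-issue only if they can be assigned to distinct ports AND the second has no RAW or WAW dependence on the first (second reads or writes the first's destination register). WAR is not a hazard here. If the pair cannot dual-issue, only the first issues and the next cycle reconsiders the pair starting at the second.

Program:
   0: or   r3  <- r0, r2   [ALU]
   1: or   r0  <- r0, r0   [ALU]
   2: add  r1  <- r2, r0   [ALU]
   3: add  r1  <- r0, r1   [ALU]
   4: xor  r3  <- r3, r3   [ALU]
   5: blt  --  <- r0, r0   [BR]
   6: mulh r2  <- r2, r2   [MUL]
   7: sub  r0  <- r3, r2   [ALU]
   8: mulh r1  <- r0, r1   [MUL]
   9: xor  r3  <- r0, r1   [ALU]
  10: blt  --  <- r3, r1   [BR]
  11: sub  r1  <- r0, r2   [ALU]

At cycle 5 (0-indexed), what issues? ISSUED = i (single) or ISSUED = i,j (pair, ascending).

ISSUED = 7

c0: i0/i1 or+or  dual
c1: i2 add  RAW+WAW r1
c2: i3/i4 add+xor  dual
c3: i5 blt  no-port BR/MUL
c4: i6 mulh  RAW r2
c5: i7 sub  RAW r0
c6: i8 mulh  RAW r1
c7: i9 xor  RAW r3
c8: i10/i11 blt+sub  dual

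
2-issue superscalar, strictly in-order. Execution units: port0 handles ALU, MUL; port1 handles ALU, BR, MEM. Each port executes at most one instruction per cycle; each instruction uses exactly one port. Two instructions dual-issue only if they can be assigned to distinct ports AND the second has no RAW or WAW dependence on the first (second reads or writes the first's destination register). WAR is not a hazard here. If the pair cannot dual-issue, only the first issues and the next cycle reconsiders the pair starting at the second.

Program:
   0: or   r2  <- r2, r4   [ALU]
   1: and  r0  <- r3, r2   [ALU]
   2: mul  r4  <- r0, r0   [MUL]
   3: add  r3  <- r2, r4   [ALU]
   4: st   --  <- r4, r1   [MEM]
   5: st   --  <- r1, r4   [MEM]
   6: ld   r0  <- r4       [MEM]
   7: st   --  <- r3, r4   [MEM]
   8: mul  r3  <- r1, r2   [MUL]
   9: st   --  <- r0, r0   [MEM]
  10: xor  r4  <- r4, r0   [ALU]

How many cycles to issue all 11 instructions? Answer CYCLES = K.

0. or.ALU @i0  | RAW r2
1. and.ALU @i1  | RAW r0
2. mul.MUL @i2  | RAW r4
3. add.ALU;st.MEM @i3+i4  | pair
4. st.MEM @i5  | no-port MEM/MEM
5. ld.MEM @i6  | no-port MEM/MEM
6. st.MEM;mul.MUL @i7+i8  | pair
7. st.MEM;xor.ALU @i9+i10  | pair

CYCLES = 8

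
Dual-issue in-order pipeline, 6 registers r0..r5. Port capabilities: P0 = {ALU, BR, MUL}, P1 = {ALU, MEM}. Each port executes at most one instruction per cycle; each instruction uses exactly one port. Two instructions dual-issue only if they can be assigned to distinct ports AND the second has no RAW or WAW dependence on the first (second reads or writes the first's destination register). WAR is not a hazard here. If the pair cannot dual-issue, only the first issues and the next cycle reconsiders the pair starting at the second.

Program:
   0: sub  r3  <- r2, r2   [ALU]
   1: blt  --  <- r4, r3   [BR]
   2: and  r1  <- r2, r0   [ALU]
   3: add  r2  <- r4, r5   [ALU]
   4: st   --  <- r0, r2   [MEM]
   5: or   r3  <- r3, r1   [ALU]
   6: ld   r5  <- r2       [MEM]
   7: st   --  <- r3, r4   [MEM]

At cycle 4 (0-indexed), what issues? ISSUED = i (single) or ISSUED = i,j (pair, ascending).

[0] i0  sub.ALU  -- RAW r3
[1] i1,i2  blt.BR;and.ALU  -- dual
[2] i3  add.ALU  -- RAW r2
[3] i4,i5  st.MEM;or.ALU  -- dual
[4] i6  ld.MEM  -- no-port MEM/MEM
[5] i7  st.MEM  -- tail

ISSUED = 6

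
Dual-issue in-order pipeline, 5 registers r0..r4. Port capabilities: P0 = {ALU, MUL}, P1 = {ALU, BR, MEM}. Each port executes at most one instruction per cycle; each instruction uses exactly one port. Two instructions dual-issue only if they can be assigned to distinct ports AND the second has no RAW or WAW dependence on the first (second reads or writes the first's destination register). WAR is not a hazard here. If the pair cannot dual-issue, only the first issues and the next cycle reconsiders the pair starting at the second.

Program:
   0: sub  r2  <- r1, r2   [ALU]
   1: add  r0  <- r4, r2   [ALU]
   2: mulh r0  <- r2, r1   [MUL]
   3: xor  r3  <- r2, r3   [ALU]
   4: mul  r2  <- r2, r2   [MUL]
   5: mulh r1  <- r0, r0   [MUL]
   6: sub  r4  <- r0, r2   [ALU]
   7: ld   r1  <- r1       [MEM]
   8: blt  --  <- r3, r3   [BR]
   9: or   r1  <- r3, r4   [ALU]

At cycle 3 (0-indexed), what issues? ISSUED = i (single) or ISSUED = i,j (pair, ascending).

ISSUED = 4

t=0 i0:sub ; RAW r2
t=1 i1:add ; WAW r0
t=2 i2&i3:mulh xor ; 2-wide
t=3 i4:mul ; no-port MUL/MUL
t=4 i5&i6:mulh sub ; 2-wide
t=5 i7:ld ; no-port MEM/BR
t=6 i8&i9:blt or ; 2-wide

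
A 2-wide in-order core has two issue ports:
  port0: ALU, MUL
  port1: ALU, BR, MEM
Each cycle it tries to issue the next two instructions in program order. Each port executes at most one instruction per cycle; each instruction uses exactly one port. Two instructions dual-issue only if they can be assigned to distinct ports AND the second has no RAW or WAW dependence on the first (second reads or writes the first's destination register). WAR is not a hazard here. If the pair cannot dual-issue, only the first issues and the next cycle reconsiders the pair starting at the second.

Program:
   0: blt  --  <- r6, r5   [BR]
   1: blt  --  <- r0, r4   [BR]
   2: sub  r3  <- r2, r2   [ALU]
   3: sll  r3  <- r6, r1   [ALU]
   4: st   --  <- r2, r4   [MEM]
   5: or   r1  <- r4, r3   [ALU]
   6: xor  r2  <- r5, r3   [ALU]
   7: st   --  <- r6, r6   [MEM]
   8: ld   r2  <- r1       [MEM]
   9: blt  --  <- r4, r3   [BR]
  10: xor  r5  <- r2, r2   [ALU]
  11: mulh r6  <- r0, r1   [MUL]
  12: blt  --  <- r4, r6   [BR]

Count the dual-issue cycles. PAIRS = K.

PAIRS = 4

t=0 i0:blt.BR ; no-port BR/BR
t=1 i1+i2:blt.BR/sub.ALU ; dual
t=2 i3+i4:sll.ALU/st.MEM ; dual
t=3 i5+i6:or.ALU/xor.ALU ; dual
t=4 i7:st.MEM ; no-port MEM/MEM
t=5 i8:ld.MEM ; no-port MEM/BR
t=6 i9+i10:blt.BR/xor.ALU ; dual
t=7 i11:mulh.MUL ; RAW r6
t=8 i12:blt.BR ; tail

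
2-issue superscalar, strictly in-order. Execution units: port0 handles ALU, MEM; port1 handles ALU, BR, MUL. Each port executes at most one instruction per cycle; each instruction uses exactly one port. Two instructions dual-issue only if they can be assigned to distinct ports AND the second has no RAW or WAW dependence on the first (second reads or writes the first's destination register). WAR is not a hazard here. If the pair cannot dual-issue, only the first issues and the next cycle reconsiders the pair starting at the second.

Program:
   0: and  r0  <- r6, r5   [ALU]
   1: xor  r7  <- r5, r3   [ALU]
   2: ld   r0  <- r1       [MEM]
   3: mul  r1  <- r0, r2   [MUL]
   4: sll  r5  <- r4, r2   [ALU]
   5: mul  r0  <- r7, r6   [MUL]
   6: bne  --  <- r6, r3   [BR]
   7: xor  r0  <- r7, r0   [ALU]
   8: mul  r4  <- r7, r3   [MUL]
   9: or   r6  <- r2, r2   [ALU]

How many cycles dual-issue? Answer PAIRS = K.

PAIRS = 4

0. and xor @i0&i1  | dual
1. ld @i2  | RAW r0
2. mul sll @i3&i4  | dual
3. mul @i5  | no-port MUL/BR
4. bne xor @i6&i7  | dual
5. mul or @i8&i9  | dual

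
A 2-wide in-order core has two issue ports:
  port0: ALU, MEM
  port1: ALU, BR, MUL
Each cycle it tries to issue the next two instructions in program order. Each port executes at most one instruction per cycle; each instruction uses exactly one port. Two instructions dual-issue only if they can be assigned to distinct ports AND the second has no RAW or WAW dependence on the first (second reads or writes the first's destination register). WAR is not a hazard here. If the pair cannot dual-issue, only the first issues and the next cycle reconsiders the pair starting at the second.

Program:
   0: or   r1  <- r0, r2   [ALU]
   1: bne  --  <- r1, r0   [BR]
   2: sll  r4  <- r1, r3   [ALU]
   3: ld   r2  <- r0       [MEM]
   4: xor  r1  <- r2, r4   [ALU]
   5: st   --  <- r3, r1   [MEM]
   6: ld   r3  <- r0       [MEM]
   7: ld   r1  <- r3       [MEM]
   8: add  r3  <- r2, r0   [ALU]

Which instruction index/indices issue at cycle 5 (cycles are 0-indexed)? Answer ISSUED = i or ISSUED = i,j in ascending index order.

  cy0 -> i0 (or) RAW r1
  cy1 -> i1/i2 (bne/sll) pair
  cy2 -> i3 (ld) RAW r2
  cy3 -> i4 (xor) RAW r1
  cy4 -> i5 (st) no-port MEM/MEM
  cy5 -> i6 (ld) no-port MEM/MEM
  cy6 -> i7/i8 (ld/add) pair

ISSUED = 6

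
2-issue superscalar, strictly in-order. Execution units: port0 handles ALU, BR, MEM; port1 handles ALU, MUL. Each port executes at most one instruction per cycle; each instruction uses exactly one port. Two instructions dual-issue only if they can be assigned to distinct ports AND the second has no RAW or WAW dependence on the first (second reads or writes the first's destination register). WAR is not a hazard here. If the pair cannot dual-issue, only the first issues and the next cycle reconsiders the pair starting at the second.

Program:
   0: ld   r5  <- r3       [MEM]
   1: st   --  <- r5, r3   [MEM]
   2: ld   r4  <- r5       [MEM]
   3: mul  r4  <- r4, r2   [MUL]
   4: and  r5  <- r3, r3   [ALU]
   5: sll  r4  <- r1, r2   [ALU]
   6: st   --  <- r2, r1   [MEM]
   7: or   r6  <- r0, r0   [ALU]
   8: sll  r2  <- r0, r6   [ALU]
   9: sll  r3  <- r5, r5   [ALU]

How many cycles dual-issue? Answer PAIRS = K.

  cy0 -> i0 (ld.MEM) no-port MEM/MEM
  cy1 -> i1 (st.MEM) no-port MEM/MEM
  cy2 -> i2 (ld.MEM) RAW+WAW r4
  cy3 -> i3/i4 (mul.MUL+and.ALU) pair
  cy4 -> i5/i6 (sll.ALU+st.MEM) pair
  cy5 -> i7 (or.ALU) RAW r6
  cy6 -> i8/i9 (sll.ALU+sll.ALU) pair

PAIRS = 3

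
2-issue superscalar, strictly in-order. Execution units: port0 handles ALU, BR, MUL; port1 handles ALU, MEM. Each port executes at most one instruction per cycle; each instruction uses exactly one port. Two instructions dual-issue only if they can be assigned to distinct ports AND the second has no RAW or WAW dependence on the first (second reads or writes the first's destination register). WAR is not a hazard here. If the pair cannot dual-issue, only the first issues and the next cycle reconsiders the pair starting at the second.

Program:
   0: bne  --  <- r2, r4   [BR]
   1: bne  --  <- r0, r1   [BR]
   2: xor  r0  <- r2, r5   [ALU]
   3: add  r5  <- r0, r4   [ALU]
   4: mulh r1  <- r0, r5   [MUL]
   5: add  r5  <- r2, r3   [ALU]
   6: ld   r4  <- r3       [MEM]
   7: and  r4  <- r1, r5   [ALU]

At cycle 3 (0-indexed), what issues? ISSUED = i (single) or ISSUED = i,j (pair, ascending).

[0] i0  bne.BR  -- no-port BR/BR
[1] i1&i2  bne.BR/xor.ALU  -- dual
[2] i3  add.ALU  -- RAW r5
[3] i4&i5  mulh.MUL/add.ALU  -- dual
[4] i6  ld.MEM  -- WAW r4
[5] i7  and.ALU  -- tail

ISSUED = 4,5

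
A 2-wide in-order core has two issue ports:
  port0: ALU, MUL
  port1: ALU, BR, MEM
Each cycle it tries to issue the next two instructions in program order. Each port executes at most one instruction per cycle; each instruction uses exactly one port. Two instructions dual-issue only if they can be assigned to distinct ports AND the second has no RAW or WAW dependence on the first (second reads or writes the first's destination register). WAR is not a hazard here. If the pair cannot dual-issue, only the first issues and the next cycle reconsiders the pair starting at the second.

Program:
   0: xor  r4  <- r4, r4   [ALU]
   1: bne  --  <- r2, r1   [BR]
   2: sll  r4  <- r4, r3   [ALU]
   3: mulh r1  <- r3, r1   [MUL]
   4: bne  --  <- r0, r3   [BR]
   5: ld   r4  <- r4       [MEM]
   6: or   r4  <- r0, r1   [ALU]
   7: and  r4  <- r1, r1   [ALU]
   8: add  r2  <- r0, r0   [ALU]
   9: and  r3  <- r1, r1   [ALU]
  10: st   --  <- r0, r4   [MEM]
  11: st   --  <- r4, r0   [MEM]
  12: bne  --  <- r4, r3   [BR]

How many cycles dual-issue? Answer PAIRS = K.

PAIRS = 4

t=0 i0/i1:xor.ALU+bne.BR ; pair
t=1 i2/i3:sll.ALU+mulh.MUL ; pair
t=2 i4:bne.BR ; no-port BR/MEM
t=3 i5:ld.MEM ; WAW r4
t=4 i6:or.ALU ; WAW r4
t=5 i7/i8:and.ALU+add.ALU ; pair
t=6 i9/i10:and.ALU+st.MEM ; pair
t=7 i11:st.MEM ; no-port MEM/BR
t=8 i12:bne.BR ; tail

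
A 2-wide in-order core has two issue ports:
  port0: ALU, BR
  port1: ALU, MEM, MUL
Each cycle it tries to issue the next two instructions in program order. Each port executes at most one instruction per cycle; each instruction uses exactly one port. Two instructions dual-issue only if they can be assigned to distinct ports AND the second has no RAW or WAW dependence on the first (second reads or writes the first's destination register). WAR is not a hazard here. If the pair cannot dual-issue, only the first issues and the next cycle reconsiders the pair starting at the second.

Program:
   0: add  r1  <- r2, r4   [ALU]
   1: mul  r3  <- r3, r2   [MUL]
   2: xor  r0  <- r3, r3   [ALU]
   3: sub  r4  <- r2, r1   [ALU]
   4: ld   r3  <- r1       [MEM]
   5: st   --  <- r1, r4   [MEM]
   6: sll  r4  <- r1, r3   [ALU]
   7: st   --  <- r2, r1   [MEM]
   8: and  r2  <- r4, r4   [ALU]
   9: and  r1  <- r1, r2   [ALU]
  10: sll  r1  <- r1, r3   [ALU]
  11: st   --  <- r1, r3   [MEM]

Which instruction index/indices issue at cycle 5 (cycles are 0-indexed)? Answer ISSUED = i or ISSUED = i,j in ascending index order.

c0: i0+i1 add.ALU/mul.MUL  2-wide
c1: i2+i3 xor.ALU/sub.ALU  2-wide
c2: i4 ld.MEM  no-port MEM/MEM
c3: i5+i6 st.MEM/sll.ALU  2-wide
c4: i7+i8 st.MEM/and.ALU  2-wide
c5: i9 and.ALU  RAW+WAW r1
c6: i10 sll.ALU  RAW r1
c7: i11 st.MEM  tail

ISSUED = 9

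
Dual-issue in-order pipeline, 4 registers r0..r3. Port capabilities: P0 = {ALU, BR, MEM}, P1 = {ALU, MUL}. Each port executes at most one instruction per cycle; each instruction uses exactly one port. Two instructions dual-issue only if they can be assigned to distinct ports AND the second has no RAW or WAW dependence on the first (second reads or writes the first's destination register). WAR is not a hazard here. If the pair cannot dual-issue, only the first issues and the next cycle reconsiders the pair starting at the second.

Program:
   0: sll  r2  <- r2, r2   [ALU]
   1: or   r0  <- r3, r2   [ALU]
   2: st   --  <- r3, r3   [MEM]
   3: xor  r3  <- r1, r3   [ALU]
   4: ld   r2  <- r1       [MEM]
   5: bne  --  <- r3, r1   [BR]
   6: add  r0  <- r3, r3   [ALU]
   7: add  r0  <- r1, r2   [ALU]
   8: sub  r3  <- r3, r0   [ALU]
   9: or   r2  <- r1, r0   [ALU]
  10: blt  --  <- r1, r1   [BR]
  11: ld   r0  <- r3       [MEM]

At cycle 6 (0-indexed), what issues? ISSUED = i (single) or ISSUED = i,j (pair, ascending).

ISSUED = 10

  cy0 -> i0 (sll) RAW r2
  cy1 -> i1+i2 (or;st) 2-wide
  cy2 -> i3+i4 (xor;ld) 2-wide
  cy3 -> i5+i6 (bne;add) 2-wide
  cy4 -> i7 (add) RAW r0
  cy5 -> i8+i9 (sub;or) 2-wide
  cy6 -> i10 (blt) no-port BR/MEM
  cy7 -> i11 (ld) tail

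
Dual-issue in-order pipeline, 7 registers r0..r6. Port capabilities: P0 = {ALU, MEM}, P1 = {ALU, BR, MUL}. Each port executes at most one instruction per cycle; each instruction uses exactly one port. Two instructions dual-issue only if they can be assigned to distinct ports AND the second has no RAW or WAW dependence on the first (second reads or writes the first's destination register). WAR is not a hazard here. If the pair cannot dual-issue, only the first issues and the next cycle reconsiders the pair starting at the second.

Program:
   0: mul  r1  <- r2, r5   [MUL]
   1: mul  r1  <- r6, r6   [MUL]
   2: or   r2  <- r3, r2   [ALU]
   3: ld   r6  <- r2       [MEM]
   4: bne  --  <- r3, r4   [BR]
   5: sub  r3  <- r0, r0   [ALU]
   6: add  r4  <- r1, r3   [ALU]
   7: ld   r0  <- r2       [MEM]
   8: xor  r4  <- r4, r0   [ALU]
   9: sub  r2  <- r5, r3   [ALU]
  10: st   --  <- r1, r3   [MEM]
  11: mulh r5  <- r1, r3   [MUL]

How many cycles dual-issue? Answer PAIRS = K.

PAIRS = 5

t=0 i0:mul ; no-port MUL/MUL
t=1 i1&i2:mul/or ; dual
t=2 i3&i4:ld/bne ; dual
t=3 i5:sub ; RAW r3
t=4 i6&i7:add/ld ; dual
t=5 i8&i9:xor/sub ; dual
t=6 i10&i11:st/mulh ; dual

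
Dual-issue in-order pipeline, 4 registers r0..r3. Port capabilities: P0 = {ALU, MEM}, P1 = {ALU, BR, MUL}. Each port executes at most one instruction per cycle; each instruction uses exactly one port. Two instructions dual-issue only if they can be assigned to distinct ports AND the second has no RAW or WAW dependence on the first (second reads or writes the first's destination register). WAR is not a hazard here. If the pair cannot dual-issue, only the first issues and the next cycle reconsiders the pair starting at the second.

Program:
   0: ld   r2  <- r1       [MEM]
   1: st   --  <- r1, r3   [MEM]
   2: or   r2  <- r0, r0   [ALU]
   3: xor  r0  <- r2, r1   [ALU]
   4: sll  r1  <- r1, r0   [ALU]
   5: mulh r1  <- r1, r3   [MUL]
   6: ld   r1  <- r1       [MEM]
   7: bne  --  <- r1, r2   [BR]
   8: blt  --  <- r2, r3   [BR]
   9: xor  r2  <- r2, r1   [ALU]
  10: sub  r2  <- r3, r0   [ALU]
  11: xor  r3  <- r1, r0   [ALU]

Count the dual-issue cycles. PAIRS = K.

c0: i0 ld  no-port MEM/MEM
c1: i1&i2 st/or  2-wide
c2: i3 xor  RAW r0
c3: i4 sll  RAW+WAW r1
c4: i5 mulh  RAW+WAW r1
c5: i6 ld  RAW r1
c6: i7 bne  no-port BR/BR
c7: i8&i9 blt/xor  2-wide
c8: i10&i11 sub/xor  2-wide

PAIRS = 3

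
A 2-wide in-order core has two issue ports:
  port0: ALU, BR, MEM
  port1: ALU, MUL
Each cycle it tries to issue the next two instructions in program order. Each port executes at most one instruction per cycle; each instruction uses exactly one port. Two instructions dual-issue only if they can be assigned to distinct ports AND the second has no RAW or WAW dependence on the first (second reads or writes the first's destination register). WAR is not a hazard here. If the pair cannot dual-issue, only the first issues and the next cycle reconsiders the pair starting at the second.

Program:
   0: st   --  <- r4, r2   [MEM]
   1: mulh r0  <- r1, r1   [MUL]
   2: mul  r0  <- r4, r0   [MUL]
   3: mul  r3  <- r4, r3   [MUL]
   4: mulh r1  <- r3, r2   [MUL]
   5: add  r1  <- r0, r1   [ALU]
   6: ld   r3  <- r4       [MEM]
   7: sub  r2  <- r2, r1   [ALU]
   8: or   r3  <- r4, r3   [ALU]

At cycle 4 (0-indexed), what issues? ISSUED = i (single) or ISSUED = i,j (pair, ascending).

#0 head=0: st/mulh i0/i1 2-wide
#1 head=2: mul i2 no-port MUL/MUL
#2 head=3: mul i3 no-port MUL/MUL
#3 head=4: mulh i4 RAW+WAW r1
#4 head=5: add/ld i5/i6 2-wide
#5 head=7: sub/or i7/i8 2-wide

ISSUED = 5,6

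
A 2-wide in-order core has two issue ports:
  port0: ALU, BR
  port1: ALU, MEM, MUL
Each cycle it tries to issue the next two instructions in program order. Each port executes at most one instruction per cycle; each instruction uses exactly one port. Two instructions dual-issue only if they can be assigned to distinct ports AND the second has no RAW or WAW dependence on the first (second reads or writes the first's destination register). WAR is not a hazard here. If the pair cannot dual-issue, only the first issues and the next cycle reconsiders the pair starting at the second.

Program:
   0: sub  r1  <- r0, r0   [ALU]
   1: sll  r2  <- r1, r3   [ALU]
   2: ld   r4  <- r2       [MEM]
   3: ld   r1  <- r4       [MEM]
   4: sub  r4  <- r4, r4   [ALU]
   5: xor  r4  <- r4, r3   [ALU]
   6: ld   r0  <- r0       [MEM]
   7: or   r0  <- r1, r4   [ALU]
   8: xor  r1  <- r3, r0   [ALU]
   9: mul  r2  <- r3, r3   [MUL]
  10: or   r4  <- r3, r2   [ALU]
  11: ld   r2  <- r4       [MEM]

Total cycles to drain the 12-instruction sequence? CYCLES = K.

CYCLES = 9

#0 head=0: sub i0 RAW r1
#1 head=1: sll i1 RAW r2
#2 head=2: ld i2 no-port MEM/MEM
#3 head=3: ld+sub i3&i4 2-wide
#4 head=5: xor+ld i5&i6 2-wide
#5 head=7: or i7 RAW r0
#6 head=8: xor+mul i8&i9 2-wide
#7 head=10: or i10 RAW r4
#8 head=11: ld i11 tail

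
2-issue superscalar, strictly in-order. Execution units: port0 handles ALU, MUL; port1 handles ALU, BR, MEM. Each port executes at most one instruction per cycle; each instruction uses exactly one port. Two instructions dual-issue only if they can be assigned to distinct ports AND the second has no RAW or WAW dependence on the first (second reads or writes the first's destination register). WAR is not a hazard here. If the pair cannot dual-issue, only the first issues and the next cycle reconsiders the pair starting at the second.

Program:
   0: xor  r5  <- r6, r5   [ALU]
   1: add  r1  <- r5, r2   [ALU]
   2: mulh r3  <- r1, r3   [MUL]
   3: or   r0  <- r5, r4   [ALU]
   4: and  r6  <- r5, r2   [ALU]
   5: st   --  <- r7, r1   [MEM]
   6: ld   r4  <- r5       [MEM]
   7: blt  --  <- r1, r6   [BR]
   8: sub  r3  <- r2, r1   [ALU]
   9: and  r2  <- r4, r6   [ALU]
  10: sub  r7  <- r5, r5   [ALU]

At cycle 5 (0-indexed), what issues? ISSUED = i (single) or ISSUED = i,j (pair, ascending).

ISSUED = 7,8

t=0 i0:xor ; RAW r5
t=1 i1:add ; RAW r1
t=2 i2&i3:mulh+or ; dual
t=3 i4&i5:and+st ; dual
t=4 i6:ld ; no-port MEM/BR
t=5 i7&i8:blt+sub ; dual
t=6 i9&i10:and+sub ; dual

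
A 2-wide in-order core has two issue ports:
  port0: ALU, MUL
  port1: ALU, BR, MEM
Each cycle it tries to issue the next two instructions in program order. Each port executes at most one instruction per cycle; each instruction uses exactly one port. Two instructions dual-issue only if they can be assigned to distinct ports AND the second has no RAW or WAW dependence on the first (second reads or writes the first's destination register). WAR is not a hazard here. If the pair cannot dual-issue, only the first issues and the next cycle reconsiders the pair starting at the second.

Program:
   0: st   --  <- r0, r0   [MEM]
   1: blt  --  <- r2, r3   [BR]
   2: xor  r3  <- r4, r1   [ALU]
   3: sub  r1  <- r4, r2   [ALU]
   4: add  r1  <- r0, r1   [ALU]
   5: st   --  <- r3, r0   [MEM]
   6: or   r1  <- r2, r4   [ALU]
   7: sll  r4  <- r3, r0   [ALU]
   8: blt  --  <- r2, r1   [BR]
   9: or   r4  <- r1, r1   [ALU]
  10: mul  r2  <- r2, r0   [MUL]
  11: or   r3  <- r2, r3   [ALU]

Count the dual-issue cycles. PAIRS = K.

PAIRS = 4

c0: i0 st.MEM  no-port MEM/BR
c1: i1&i2 blt.BR/xor.ALU  pair
c2: i3 sub.ALU  RAW+WAW r1
c3: i4&i5 add.ALU/st.MEM  pair
c4: i6&i7 or.ALU/sll.ALU  pair
c5: i8&i9 blt.BR/or.ALU  pair
c6: i10 mul.MUL  RAW r2
c7: i11 or.ALU  tail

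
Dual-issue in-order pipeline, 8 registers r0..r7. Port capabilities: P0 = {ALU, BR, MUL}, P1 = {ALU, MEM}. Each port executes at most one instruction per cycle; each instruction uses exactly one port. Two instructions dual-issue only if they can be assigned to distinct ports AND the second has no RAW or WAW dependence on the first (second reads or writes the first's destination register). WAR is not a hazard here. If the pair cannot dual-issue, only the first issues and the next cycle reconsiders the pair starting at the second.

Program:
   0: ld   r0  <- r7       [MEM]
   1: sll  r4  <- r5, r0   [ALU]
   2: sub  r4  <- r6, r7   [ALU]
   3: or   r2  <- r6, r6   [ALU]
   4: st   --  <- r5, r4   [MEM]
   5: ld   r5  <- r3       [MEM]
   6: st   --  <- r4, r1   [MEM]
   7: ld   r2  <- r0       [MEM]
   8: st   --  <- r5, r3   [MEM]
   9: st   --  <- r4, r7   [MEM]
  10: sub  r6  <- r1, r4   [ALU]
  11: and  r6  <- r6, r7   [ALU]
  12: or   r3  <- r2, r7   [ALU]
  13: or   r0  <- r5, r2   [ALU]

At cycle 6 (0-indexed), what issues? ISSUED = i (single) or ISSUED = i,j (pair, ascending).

[0] i0  ld  -- RAW r0
[1] i1  sll  -- WAW r4
[2] i2+i3  sub+or  -- pair
[3] i4  st  -- no-port MEM/MEM
[4] i5  ld  -- no-port MEM/MEM
[5] i6  st  -- no-port MEM/MEM
[6] i7  ld  -- no-port MEM/MEM
[7] i8  st  -- no-port MEM/MEM
[8] i9+i10  st+sub  -- pair
[9] i11+i12  and+or  -- pair
[10] i13  or  -- tail

ISSUED = 7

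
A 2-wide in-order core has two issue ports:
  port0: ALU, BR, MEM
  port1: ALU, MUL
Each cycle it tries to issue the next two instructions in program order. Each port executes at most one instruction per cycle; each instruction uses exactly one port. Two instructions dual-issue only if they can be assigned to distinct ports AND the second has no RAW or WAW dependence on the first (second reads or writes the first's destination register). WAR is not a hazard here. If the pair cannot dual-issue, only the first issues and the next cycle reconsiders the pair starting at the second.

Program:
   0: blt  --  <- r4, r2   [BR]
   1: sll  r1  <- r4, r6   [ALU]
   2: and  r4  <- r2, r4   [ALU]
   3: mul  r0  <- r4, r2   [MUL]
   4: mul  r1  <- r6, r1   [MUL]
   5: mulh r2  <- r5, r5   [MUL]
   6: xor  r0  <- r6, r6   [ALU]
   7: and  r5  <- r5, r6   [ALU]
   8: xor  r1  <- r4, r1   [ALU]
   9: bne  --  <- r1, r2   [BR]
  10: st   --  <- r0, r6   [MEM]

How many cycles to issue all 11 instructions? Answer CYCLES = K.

CYCLES = 8

#0 head=0: blt sll i0+i1 2-wide
#1 head=2: and i2 RAW r4
#2 head=3: mul i3 no-port MUL/MUL
#3 head=4: mul i4 no-port MUL/MUL
#4 head=5: mulh xor i5+i6 2-wide
#5 head=7: and xor i7+i8 2-wide
#6 head=9: bne i9 no-port BR/MEM
#7 head=10: st i10 tail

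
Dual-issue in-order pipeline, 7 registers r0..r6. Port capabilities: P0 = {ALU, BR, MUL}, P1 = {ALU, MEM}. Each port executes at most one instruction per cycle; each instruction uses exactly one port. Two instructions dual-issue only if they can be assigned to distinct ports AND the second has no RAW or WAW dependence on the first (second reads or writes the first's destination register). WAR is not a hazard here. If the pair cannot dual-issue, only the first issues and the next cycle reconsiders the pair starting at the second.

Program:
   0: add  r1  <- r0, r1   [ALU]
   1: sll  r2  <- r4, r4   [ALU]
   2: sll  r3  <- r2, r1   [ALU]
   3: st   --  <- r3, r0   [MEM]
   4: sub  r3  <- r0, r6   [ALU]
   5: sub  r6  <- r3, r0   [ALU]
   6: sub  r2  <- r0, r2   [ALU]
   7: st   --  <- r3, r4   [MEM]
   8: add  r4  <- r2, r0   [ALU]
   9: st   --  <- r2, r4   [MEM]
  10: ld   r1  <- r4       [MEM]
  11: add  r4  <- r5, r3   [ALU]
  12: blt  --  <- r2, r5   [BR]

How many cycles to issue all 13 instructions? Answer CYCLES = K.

CYCLES = 8

c0: i0+i1 add.ALU;sll.ALU  dual
c1: i2 sll.ALU  RAW r3
c2: i3+i4 st.MEM;sub.ALU  dual
c3: i5+i6 sub.ALU;sub.ALU  dual
c4: i7+i8 st.MEM;add.ALU  dual
c5: i9 st.MEM  no-port MEM/MEM
c6: i10+i11 ld.MEM;add.ALU  dual
c7: i12 blt.BR  tail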